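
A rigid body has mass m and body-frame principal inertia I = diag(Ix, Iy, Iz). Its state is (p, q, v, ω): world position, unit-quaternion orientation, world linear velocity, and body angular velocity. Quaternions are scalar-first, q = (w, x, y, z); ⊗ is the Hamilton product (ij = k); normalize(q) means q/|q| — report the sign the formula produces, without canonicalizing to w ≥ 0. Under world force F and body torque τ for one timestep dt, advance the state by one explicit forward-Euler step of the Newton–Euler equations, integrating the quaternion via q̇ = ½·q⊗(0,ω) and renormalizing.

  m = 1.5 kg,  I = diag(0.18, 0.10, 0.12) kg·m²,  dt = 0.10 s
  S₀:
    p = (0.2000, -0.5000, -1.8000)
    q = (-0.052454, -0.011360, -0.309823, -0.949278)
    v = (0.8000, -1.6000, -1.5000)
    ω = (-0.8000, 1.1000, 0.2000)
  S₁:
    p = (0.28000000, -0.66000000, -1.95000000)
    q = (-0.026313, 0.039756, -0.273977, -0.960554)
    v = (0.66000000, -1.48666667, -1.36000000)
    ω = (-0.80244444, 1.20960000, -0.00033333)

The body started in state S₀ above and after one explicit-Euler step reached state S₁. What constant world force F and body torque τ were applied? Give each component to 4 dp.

F = (-2.1000, 1.7000, 2.1000)
τ = (0.0000, 0.1000, -0.1700)

v₁ − v₀ = (-0.14000000, 0.11333333, 0.14000000)
m·(v₁−v₀)/dt = (-2.1000, 1.7000, 2.1000)
ω₁ − ω₀ = (-0.00244444, 0.10960000, -0.20033333)
gyro term ω₀×Iω₀ = (0.0044, -0.0096, 0.0704)
I·α + gyro = (0.0000, 0.1000, -0.1700)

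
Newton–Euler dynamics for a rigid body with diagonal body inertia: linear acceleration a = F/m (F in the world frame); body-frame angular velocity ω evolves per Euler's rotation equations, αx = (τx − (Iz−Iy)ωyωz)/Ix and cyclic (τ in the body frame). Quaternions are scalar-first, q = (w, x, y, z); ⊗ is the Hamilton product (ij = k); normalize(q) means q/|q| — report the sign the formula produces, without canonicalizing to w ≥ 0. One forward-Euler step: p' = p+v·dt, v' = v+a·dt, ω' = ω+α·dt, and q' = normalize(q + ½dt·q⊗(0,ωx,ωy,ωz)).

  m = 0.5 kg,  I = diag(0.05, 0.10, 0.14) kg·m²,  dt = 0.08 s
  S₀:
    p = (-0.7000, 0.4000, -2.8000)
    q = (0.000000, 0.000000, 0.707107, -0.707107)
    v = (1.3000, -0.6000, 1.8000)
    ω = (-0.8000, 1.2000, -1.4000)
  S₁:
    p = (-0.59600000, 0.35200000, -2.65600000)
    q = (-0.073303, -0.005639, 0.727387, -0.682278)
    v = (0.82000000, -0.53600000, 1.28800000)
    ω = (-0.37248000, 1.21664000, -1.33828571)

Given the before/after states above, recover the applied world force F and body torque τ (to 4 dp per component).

rate change Δω = (0.42752000, 0.01664000, 0.06171429)
I·α + gyro = (0.2000, -0.0800, 0.0600)
v₁ − v₀ = (-0.48000000, 0.06400000, -0.51200000)
F = m·Δv/dt = (-3.0000, 0.4000, -3.2000)

F = (-3.0000, 0.4000, -3.2000)
τ = (0.2000, -0.0800, 0.0600)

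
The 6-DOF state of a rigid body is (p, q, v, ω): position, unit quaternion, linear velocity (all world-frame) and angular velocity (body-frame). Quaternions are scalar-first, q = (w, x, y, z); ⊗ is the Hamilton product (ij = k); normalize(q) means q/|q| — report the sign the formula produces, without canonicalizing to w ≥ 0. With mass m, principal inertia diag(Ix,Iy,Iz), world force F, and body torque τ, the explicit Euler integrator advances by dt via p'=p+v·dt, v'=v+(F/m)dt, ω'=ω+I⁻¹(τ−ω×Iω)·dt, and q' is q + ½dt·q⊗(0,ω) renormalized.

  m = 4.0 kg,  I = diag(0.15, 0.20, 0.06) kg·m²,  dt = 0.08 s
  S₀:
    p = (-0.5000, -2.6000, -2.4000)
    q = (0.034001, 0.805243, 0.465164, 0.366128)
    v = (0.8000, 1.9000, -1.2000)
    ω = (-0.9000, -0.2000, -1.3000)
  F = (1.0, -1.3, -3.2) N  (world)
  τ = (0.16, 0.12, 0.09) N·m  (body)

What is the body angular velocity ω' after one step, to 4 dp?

ω×(Iω) gyroscopic = (-0.0364, 0.1053, 0.0090)
α = I⁻¹(τ − ω×Iω) = (1.3093, 0.0735, 1.3500)
ω + α·dt = (-0.7953, -0.1941, -1.1920)

ω' = (-0.7953, -0.1941, -1.1920)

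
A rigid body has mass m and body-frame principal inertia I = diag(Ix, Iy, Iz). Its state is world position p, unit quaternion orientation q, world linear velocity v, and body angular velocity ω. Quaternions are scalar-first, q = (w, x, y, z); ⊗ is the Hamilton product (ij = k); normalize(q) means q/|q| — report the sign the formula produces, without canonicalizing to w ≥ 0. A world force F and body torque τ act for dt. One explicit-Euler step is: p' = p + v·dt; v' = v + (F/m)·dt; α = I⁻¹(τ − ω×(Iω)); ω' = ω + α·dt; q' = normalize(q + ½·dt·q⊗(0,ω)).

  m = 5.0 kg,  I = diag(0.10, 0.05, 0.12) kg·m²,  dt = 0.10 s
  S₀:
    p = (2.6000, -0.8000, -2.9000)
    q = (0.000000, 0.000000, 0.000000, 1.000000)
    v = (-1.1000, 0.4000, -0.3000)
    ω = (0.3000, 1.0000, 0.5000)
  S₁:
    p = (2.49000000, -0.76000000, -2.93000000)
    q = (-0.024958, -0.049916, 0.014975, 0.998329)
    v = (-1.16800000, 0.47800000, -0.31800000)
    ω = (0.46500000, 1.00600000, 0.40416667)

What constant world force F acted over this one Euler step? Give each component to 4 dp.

F = (-3.4000, 3.9000, -0.9000)

velocity change Δv = (-0.06800000, 0.07800000, -0.01800000)
F = m·Δv/dt = (-3.4000, 3.9000, -0.9000)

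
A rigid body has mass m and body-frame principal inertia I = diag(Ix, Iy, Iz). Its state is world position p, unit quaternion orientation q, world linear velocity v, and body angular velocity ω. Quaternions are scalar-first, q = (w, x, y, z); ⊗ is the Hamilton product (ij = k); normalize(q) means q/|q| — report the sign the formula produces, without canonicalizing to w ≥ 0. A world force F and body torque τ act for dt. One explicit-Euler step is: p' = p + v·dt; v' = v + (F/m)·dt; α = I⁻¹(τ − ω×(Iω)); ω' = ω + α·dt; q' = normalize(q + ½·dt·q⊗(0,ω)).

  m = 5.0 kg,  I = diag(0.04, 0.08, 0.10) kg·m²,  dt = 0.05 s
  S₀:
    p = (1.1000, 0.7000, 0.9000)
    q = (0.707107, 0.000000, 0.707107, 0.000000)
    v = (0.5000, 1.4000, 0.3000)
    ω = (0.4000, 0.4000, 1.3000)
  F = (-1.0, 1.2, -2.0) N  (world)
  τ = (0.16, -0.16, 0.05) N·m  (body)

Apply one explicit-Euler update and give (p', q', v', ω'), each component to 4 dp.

p' = (1.1250, 0.7700, 0.9150)
q' = (0.6996, 0.0300, 0.7137, 0.0159)
v' = (0.4900, 1.4120, 0.2800)
ω' = (0.5870, 0.3195, 1.3218)

(τ − ω×Iω)/I = (3.7400, -1.6100, 0.4360)
ω + α·dt = (0.5870, 0.3195, 1.3218)
Hamilton product q⊗(0,ω) = (-0.2828428, 1.2020819, 0.2828428, 0.6363963)
q + ½dt·q⊗(0,ω), renormalized = (0.6996, 0.0300, 0.7137, 0.0159)
linear accel F/m = (-0.2000, 0.2400, -0.4000)
new position p' = (1.1250, 0.7700, 0.9150)
v' = v + a·dt = (0.4900, 1.4120, 0.2800)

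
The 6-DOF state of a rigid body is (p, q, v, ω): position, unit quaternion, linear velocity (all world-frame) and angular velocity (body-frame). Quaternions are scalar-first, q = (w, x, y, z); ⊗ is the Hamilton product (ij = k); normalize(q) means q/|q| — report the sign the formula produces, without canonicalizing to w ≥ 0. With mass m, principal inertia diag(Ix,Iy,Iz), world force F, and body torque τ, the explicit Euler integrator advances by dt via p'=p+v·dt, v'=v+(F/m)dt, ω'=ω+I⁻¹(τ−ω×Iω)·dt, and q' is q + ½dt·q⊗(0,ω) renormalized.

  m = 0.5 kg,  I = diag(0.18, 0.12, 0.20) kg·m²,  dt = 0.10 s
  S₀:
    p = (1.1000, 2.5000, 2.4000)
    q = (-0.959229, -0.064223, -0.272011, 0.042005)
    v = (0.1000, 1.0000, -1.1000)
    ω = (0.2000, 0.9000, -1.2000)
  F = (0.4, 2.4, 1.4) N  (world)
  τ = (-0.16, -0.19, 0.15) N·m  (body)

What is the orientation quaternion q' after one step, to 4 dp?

2q̇ = q⊗(0,ω) = (0.3080605, 0.0967629, -0.9319727, 1.1476763)
q + ½dt·q⊗(0,ω), renormalized = (-0.9411, -0.0592, -0.3177, 0.0991)

q' = (-0.9411, -0.0592, -0.3177, 0.0991)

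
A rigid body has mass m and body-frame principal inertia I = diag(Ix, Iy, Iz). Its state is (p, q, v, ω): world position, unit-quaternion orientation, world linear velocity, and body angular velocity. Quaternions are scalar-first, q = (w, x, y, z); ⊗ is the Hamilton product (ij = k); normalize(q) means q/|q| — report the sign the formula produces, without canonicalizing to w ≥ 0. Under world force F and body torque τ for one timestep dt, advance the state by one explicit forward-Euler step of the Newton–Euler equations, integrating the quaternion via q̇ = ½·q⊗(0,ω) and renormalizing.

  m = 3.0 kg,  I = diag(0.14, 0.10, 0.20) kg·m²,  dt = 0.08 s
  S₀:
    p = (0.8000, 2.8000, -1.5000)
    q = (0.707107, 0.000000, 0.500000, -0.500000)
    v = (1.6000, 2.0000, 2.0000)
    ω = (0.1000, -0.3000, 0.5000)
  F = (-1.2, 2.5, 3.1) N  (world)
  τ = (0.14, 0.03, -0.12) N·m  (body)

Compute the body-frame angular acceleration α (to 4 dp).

ω×(Iω) gyroscopic = (-0.0150, -0.0030, 0.0012)
angular accel α = (1.1071, 0.3300, -0.6060)

α = (1.1071, 0.3300, -0.6060)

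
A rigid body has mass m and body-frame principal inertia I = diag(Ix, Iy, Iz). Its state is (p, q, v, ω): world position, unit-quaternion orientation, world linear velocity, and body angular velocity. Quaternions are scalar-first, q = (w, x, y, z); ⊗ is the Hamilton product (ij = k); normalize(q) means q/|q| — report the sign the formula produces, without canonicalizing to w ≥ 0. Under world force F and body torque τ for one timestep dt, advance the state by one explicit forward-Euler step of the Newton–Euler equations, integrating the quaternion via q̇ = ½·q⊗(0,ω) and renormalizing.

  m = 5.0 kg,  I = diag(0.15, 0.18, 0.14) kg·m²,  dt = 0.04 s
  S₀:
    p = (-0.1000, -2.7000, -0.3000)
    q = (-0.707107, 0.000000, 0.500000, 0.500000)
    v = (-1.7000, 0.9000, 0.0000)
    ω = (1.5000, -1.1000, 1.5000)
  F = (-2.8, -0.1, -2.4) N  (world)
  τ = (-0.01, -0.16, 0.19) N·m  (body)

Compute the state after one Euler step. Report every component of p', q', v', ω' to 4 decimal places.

p' = (-0.1680, -2.6640, -0.3000)
q' = (-0.7103, 0.0048, 0.5300, 0.4633)
v' = (-1.7224, 0.8992, -0.0192)
ω' = (1.4797, -1.1406, 1.5684)

precession coupling ω×(Iω) = (0.0660, 0.0225, -0.0495)
angular accel α = (-0.5067, -1.0139, 1.7107)
new body rate ω' = (1.4797, -1.1406, 1.5684)
q⊗(0,ω) = (-0.2000000, 0.2393395, 1.5278177, -1.8106605)
updated quaternion q' = (-0.7103, 0.0048, 0.5300, 0.4633)
p + v·dt = (-0.1680, -2.6640, -0.3000)
v + (F/m)dt = (-1.7224, 0.8992, -0.0192)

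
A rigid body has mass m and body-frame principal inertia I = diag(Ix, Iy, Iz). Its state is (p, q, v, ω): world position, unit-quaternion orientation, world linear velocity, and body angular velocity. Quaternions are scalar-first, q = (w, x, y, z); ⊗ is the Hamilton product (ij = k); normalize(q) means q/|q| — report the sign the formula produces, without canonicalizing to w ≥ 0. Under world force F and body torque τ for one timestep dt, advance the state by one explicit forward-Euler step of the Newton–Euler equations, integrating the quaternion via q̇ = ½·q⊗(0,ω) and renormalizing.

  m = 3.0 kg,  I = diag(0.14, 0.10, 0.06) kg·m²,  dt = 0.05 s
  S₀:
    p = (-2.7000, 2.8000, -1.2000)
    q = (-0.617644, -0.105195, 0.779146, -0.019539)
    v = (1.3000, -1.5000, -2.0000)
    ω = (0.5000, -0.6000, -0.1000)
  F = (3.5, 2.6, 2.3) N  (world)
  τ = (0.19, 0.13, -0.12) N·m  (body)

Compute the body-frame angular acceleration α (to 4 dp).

α = (1.3743, 1.3400, -2.2000)

ω×(Iω) gyroscopic = (-0.0024, -0.0040, 0.0120)
(τ − ω×Iω)/I = (1.3743, 1.3400, -2.2000)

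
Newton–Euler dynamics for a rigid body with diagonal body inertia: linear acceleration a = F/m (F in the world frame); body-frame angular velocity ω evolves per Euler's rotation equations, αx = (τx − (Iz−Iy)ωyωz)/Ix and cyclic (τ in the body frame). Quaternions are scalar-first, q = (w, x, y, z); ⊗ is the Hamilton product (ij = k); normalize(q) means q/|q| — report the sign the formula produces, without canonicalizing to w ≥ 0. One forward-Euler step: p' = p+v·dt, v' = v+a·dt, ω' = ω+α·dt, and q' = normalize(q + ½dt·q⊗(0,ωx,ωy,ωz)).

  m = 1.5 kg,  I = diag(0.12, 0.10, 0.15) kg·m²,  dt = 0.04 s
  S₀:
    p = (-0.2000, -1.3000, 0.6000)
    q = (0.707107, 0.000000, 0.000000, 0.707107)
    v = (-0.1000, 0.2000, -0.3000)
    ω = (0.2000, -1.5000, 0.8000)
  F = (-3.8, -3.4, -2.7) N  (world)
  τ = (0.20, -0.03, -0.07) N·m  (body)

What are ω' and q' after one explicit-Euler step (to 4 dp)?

gyro term ω×Iω = (-0.0600, -0.0048, 0.0060)
angular accel α = (2.1667, -0.2520, -0.5067)
new body rate ω' = (0.2867, -1.5101, 0.7797)
Hamilton product q⊗(0,ω) = (-0.5656856, 1.2020819, -0.9192391, 0.5656856)
q' = normalize(q + ½dt·q⊗(0,ω)) = (0.6954, 0.0240, -0.0184, 0.7180)

ω' = (0.2867, -1.5101, 0.7797)
q' = (0.6954, 0.0240, -0.0184, 0.7180)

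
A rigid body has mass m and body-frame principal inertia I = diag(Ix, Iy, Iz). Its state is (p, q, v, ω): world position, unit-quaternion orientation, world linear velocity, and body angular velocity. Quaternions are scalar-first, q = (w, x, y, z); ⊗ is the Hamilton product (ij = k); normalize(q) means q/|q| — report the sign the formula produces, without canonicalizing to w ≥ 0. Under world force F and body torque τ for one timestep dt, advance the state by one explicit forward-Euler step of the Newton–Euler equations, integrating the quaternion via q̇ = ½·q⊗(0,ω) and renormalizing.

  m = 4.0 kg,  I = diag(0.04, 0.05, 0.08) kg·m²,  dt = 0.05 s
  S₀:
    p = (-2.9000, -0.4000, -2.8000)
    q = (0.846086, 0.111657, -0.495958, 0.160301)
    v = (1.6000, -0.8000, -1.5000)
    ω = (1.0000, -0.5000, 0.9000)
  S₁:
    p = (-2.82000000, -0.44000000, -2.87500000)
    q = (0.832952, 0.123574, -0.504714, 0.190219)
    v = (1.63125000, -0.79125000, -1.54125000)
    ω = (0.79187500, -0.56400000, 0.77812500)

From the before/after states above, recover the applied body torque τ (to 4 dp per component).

Δω = ω₁−ω₀ = (-0.20812500, -0.06400000, -0.12187500)
precession coupling = (-0.0135, -0.0360, -0.0050)
τ = I·(Δω/dt) + ω₀×(Iω₀) = (-0.1800, -0.1000, -0.2000)

τ = (-0.1800, -0.1000, -0.2000)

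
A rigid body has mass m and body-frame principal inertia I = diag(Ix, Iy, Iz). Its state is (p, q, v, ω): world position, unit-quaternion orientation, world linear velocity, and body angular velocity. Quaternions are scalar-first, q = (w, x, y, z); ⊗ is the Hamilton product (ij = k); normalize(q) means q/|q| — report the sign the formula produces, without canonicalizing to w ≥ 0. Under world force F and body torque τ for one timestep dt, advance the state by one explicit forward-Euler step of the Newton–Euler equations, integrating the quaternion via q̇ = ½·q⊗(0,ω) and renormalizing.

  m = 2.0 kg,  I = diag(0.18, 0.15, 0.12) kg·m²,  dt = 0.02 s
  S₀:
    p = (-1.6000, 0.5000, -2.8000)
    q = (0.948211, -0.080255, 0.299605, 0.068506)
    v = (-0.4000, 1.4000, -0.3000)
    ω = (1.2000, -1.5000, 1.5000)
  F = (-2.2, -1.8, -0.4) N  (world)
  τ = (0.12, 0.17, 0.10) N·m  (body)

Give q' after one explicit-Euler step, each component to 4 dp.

q' = (0.9524, -0.0633, 0.2873, 0.0803)

Hamilton product q⊗(0,ω) = (0.4429545, 1.6900197, -1.2197268, 1.1831730)
updated quaternion q' = (0.9524, -0.0633, 0.2873, 0.0803)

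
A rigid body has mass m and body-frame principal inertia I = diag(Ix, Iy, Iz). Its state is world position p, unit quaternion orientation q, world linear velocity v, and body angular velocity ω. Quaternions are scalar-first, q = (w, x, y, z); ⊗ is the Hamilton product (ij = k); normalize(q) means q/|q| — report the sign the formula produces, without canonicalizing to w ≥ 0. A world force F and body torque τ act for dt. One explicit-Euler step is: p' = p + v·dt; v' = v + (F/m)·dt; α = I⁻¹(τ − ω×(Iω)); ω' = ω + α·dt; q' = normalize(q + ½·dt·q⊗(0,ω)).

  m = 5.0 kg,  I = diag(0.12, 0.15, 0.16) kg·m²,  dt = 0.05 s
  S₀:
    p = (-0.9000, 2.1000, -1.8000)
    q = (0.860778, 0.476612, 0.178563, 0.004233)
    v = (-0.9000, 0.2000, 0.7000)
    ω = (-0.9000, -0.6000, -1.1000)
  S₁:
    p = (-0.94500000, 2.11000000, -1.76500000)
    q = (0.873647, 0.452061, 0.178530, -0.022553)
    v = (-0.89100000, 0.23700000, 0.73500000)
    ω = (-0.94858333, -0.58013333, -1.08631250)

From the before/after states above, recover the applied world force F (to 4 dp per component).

F = (0.9000, 3.7000, 3.5000)

v₁ − v₀ = (0.00900000, 0.03700000, 0.03500000)
F = m·Δv/dt = (0.9000, 3.7000, 3.5000)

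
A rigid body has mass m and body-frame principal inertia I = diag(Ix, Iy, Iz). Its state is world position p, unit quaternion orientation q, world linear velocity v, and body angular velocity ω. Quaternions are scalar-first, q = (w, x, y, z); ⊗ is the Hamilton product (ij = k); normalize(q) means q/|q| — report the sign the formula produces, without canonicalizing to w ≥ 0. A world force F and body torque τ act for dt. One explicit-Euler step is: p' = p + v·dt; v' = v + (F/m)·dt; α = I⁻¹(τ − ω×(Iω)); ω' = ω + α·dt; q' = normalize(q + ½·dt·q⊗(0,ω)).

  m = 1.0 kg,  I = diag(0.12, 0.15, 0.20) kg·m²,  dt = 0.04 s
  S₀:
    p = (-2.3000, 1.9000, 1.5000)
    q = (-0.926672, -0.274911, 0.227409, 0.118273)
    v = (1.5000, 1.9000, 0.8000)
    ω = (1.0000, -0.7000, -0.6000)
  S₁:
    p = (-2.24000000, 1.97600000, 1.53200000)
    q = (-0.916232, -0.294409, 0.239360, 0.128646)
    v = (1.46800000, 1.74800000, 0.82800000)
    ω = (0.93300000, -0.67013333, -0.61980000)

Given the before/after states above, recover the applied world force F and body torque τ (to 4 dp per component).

F = (-0.8000, -3.8000, 0.7000)
τ = (-0.1800, 0.1600, -0.1200)

velocity change Δv = (-0.03200000, -0.15200000, 0.02800000)
applied force F = (-0.8000, -3.8000, 0.7000)
ω₁ − ω₀ = (-0.06700000, 0.02986667, -0.01980000)
τ = I·(Δω/dt) + ω₀×(Iω₀) = (-0.1800, 0.1600, -0.1200)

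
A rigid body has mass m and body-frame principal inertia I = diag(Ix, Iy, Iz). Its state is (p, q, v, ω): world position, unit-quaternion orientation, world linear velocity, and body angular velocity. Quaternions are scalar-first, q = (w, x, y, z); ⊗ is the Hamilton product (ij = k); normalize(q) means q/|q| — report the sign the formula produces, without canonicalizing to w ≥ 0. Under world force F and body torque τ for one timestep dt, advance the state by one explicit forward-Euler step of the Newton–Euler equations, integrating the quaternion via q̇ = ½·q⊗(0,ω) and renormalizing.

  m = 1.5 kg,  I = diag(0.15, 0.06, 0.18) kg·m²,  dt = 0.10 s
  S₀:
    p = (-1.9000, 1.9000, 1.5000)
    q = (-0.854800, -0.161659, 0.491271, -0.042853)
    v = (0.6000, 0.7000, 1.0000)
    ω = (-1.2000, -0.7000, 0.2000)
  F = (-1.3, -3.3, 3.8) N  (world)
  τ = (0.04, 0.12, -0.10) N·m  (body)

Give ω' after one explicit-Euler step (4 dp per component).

gyro term ω×Iω = (-0.0168, 0.0072, -0.0756)
angular accel α = (0.3787, 1.8800, -0.1356)
new body rate ω' = (-1.1621, -0.5120, 0.1864)

ω' = (-1.1621, -0.5120, 0.1864)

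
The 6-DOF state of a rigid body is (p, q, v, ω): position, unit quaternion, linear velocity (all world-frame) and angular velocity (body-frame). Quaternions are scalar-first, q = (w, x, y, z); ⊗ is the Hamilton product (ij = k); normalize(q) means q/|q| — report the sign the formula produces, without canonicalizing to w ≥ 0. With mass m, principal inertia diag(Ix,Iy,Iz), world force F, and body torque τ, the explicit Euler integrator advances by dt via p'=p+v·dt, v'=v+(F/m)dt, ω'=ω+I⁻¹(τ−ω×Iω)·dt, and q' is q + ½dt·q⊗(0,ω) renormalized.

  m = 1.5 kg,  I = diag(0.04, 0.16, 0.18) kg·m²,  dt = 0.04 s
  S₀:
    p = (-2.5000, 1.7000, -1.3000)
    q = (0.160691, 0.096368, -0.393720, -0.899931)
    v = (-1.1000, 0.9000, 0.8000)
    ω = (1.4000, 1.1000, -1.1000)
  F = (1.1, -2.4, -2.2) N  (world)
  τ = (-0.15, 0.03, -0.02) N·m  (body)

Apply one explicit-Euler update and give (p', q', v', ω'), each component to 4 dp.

linear accel F/m = (0.7333, -1.6000, -1.4667)
new position p' = (-2.5440, 1.7360, -1.2680)
v' = v + a·dt = (-1.0707, 0.8360, 0.7413)
(τ − ω×Iω)/I = (-3.1450, -1.1600, -1.1378)
ω + α·dt = (1.2742, 1.0536, -1.1455)
Hamilton product q⊗(0,ω) = (-0.6917473, 1.6479835, -0.9771385, 0.4804527)
updated quaternion q' = (0.1467, 0.1292, -0.4129, -0.8895)

p' = (-2.5440, 1.7360, -1.2680)
q' = (0.1467, 0.1292, -0.4129, -0.8895)
v' = (-1.0707, 0.8360, 0.7413)
ω' = (1.2742, 1.0536, -1.1455)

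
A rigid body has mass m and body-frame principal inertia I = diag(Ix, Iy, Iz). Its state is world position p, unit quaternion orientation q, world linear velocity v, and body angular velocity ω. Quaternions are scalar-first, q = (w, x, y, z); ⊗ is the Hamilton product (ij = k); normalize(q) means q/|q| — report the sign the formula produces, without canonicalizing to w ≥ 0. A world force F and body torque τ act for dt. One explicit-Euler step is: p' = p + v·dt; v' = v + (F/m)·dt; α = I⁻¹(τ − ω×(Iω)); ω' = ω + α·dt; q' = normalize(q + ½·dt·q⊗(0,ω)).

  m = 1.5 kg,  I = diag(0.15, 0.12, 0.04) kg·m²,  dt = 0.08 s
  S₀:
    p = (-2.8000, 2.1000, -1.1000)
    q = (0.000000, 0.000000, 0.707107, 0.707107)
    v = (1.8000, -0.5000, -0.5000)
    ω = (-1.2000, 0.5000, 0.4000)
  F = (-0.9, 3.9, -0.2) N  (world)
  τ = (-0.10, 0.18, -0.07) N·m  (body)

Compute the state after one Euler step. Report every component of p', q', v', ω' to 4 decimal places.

precession coupling ω×(Iω) = (-0.0160, -0.0528, 0.0180)
(τ − ω×Iω)/I = (-0.5600, 1.9400, -2.2000)
new body rate ω' = (-1.2448, 0.6552, 0.2240)
Hamilton product q⊗(0,ω) = (-0.6363963, -0.0707107, -0.8485284, 0.8485284)
updated quaternion q' = (-0.0254, -0.0028, 0.6722, 0.7400)
a = F/m = (-0.6000, 2.6000, -0.1333)
new position p' = (-2.6560, 2.0600, -1.1400)
v + (F/m)dt = (1.7520, -0.2920, -0.5107)

p' = (-2.6560, 2.0600, -1.1400)
q' = (-0.0254, -0.0028, 0.6722, 0.7400)
v' = (1.7520, -0.2920, -0.5107)
ω' = (-1.2448, 0.6552, 0.2240)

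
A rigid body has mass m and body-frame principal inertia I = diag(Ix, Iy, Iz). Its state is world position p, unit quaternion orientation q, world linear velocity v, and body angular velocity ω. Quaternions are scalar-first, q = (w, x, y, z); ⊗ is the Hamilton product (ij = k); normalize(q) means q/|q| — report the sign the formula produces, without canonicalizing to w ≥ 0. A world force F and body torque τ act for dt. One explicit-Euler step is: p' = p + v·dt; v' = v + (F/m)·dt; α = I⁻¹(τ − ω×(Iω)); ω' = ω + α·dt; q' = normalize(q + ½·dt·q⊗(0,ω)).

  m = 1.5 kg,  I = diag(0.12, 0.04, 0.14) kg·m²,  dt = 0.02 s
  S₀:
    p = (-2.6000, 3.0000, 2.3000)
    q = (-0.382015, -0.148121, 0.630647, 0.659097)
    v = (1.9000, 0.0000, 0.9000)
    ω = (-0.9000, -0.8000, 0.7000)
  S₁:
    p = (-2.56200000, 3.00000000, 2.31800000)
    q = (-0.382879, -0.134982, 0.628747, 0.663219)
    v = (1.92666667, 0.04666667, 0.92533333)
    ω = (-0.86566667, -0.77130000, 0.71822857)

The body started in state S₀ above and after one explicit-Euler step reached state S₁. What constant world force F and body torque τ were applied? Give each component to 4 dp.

rate change Δω = (0.03433333, 0.02870000, 0.01822857)
I·α + gyro = (0.1500, 0.0700, 0.0700)
v₁ − v₀ = (0.02666667, 0.04666667, 0.02533333)
m·(v₁−v₀)/dt = (2.0000, 3.5000, 1.9000)

F = (2.0000, 3.5000, 1.9000)
τ = (0.1500, 0.0700, 0.0700)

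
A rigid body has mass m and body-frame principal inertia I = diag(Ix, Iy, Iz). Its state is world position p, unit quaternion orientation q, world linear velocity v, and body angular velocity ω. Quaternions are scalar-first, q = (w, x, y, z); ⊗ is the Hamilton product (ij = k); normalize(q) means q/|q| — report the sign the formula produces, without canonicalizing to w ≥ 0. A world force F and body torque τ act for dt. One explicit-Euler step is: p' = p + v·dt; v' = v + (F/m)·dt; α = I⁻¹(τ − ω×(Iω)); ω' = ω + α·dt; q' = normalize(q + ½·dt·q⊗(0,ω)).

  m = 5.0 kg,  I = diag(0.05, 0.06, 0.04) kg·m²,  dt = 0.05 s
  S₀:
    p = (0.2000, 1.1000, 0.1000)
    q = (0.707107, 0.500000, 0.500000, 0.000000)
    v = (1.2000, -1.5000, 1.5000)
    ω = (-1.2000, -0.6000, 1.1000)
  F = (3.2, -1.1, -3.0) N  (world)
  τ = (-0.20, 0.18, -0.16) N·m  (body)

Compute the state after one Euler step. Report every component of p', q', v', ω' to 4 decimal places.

gyro term ω×Iω = (0.0132, -0.0132, 0.0072)
(τ − ω×Iω)/I = (-4.2640, 3.2200, -4.1800)
ω' = ω + α·dt = (-1.4132, -0.4390, 0.8910)
Hamilton product q⊗(0,ω) = (0.9000000, -0.2985284, -0.9742642, 1.0778177)
updated quaternion q' = (0.7289, 0.4921, 0.4752, 0.0269)
new position p' = (0.2600, 1.0250, 0.1750)
new velocity v' = (1.2320, -1.5110, 1.4700)

p' = (0.2600, 1.0250, 0.1750)
q' = (0.7289, 0.4921, 0.4752, 0.0269)
v' = (1.2320, -1.5110, 1.4700)
ω' = (-1.4132, -0.4390, 0.8910)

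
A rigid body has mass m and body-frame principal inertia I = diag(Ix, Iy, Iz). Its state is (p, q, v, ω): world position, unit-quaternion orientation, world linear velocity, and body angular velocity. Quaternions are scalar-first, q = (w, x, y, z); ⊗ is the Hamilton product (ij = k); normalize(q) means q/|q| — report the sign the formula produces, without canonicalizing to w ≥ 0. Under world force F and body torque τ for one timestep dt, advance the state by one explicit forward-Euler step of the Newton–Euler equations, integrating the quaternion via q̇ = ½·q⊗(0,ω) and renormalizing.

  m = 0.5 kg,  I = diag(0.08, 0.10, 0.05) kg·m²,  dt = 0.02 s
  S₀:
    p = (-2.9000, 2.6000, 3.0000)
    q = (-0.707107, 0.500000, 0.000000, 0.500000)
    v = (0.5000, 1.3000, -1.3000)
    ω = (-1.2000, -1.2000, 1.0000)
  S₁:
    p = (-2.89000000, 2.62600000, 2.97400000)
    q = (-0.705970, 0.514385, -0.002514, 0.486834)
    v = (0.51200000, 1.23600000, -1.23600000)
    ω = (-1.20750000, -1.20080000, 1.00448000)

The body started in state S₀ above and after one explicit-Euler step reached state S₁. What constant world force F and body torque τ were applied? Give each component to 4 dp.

F = (0.3000, -1.6000, 1.6000)
τ = (0.0300, -0.0400, 0.0400)

v₁ − v₀ = (0.01200000, -0.06400000, 0.06400000)
m·(v₁−v₀)/dt = (0.3000, -1.6000, 1.6000)
rate change Δω = (-0.00750000, -0.00080000, 0.00448000)
gyro term ω₀×Iω₀ = (0.0600, -0.0360, 0.0288)
I·α + gyro = (0.0300, -0.0400, 0.0400)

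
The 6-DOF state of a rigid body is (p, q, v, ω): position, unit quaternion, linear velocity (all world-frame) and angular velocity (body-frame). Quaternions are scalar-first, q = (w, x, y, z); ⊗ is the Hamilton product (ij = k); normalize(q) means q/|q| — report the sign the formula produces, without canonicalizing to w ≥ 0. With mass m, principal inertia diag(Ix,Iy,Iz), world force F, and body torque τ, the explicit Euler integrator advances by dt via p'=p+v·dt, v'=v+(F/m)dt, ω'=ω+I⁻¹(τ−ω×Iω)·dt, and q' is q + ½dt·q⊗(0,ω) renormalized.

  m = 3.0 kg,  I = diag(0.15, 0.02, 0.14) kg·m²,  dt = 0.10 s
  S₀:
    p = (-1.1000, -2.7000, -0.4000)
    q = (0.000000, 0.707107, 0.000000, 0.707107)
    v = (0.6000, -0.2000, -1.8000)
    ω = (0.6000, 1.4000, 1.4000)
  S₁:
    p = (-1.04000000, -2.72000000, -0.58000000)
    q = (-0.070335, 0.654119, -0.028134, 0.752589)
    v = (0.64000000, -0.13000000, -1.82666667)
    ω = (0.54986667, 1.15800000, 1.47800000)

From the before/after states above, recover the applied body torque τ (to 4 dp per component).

τ = (0.1600, -0.0400, 0.0000)

ω₁ − ω₀ = (-0.05013333, -0.24200000, 0.07800000)
τ = I·(Δω/dt) + ω₀×(Iω₀) = (0.1600, -0.0400, 0.0000)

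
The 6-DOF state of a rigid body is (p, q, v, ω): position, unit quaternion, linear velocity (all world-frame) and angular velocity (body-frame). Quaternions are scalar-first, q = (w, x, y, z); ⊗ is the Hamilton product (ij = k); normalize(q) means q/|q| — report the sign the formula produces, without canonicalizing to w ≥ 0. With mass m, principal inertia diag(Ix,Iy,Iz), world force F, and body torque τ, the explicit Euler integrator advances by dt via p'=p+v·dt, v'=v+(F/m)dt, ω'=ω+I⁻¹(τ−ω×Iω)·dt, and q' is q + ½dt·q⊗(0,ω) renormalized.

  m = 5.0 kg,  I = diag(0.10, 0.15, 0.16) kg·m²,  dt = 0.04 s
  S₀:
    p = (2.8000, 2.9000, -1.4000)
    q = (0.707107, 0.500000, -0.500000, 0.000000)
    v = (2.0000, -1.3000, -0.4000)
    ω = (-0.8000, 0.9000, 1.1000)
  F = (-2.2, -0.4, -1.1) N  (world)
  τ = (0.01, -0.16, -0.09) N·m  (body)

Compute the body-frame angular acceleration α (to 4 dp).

α = (0.0010, -1.4187, -0.3375)

precession coupling ω×(Iω) = (0.0099, 0.0528, -0.0360)
α = I⁻¹(τ − ω×Iω) = (0.0010, -1.4187, -0.3375)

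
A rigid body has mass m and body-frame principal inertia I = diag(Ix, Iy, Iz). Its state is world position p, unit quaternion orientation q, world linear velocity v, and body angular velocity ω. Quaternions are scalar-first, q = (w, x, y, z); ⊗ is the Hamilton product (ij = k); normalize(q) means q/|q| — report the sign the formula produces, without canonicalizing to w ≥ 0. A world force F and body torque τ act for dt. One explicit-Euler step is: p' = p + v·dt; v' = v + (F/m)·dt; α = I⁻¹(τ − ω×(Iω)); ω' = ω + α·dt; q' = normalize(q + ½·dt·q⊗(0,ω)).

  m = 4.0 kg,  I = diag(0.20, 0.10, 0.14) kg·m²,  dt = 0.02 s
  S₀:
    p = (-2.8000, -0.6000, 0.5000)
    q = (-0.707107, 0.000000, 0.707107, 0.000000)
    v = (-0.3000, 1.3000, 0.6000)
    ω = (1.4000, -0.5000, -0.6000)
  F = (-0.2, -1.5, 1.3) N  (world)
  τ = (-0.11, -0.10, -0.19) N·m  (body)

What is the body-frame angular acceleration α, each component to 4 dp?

gyro term ω×Iω = (0.0120, -0.0504, 0.0700)
α = I⁻¹(τ − ω×Iω) = (-0.6100, -0.4960, -1.8571)

α = (-0.6100, -0.4960, -1.8571)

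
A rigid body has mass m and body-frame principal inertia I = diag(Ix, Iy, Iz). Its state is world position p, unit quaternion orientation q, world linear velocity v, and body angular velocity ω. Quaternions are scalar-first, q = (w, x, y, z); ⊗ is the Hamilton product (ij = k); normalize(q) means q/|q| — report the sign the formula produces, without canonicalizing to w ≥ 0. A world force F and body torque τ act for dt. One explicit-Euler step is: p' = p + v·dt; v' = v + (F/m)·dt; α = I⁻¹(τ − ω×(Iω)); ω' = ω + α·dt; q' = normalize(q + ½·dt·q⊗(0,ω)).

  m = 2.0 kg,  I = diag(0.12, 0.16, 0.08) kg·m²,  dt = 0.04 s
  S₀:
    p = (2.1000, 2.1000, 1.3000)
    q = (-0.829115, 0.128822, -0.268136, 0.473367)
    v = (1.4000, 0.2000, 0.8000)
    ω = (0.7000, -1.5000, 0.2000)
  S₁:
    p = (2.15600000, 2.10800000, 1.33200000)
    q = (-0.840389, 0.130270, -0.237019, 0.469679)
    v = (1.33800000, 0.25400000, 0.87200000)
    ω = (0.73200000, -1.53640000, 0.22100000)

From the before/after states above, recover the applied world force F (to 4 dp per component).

F = (-3.1000, 2.7000, 3.6000)

v₁ − v₀ = (-0.06200000, 0.05400000, 0.07200000)
applied force F = (-3.1000, 2.7000, 3.6000)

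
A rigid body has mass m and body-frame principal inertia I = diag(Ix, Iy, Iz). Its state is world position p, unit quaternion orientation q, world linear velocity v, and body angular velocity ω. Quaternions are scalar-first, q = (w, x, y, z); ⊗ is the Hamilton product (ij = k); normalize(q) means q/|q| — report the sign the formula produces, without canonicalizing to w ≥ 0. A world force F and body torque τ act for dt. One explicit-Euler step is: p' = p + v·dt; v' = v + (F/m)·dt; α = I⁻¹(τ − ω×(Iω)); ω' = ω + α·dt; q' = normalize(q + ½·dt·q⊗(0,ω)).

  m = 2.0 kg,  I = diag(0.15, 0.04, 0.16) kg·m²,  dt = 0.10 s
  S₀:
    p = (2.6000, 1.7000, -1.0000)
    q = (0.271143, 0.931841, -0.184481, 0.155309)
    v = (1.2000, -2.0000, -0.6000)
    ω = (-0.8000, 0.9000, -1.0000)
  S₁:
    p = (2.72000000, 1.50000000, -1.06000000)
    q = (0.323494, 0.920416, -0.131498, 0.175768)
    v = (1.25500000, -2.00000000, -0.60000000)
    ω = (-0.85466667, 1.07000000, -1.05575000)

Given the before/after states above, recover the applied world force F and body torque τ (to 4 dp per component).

F = (1.1000, 0.0000, 0.0000)
τ = (-0.1900, 0.0600, -0.0100)

Δω = ω₁−ω₀ = (-0.05466667, 0.17000000, -0.05575000)
ω₀×(Iω₀) = (-0.1080, -0.0080, 0.0792)
τ = I·(Δω/dt) + ω₀×(Iω₀) = (-0.1900, 0.0600, -0.0100)
Δv = v₁−v₀ = (0.05500000, 0.00000000, 0.00000000)
m·(v₁−v₀)/dt = (1.1000, 0.0000, 0.0000)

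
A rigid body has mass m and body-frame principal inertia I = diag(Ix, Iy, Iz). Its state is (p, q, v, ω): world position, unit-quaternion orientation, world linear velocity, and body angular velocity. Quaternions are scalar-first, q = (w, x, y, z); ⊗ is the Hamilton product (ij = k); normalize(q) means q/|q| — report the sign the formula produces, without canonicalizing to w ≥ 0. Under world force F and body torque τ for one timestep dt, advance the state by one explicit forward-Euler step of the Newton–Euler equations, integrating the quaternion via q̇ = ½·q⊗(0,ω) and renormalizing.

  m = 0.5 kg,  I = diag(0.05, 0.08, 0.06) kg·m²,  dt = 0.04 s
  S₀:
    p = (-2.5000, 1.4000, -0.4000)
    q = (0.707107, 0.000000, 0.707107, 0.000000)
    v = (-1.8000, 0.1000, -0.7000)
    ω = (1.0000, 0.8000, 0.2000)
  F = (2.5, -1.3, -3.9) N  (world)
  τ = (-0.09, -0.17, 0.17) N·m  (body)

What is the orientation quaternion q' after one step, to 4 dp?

2q̇ = q⊗(0,ω) = (-0.5656856, 0.8485284, 0.5656856, -0.5656856)
q' = normalize(q + ½dt·q⊗(0,ω)) = (0.6956, 0.0170, 0.7182, -0.0113)

q' = (0.6956, 0.0170, 0.7182, -0.0113)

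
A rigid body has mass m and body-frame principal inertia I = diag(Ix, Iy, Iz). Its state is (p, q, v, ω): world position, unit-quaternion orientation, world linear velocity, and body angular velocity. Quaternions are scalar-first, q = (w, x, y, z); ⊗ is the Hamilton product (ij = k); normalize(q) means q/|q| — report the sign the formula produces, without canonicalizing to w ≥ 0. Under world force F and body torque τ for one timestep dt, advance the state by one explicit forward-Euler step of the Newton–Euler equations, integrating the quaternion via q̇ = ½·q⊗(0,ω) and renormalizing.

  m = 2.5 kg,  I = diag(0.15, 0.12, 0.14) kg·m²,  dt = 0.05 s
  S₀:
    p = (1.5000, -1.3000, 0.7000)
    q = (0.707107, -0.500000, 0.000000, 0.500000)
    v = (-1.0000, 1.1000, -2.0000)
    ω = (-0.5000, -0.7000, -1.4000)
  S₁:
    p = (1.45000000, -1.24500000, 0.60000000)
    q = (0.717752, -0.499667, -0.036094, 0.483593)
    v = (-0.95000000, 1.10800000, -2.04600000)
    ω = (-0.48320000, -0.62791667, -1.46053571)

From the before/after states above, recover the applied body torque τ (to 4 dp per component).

ω₁ − ω₀ = (0.01680000, 0.07208333, -0.06053571)
applied torque τ = (0.0700, 0.1800, -0.1800)

τ = (0.0700, 0.1800, -0.1800)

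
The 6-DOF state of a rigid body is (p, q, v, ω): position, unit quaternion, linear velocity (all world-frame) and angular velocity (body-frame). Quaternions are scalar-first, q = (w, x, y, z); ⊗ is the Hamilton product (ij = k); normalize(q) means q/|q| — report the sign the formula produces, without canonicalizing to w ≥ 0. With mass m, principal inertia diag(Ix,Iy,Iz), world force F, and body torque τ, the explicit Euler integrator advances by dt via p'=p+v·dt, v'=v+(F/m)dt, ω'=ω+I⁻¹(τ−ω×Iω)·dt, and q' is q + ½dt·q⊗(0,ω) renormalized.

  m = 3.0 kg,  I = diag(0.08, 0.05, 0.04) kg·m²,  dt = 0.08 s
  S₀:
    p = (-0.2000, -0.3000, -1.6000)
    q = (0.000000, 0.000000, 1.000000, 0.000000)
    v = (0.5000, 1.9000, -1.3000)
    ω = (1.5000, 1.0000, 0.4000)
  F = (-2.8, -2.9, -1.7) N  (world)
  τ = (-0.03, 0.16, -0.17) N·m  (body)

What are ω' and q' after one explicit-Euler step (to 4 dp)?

(τ − ω×Iω)/I = (-0.3250, 2.7200, -3.1250)
new body rate ω' = (1.4740, 1.2176, 0.1500)
q⊗(0,ω) = (-1.0000000, 0.4000000, 0.0000000, -1.5000000)
q' = normalize(q + ½dt·q⊗(0,ω)) = (-0.0399, 0.0160, 0.9973, -0.0598)

ω' = (1.4740, 1.2176, 0.1500)
q' = (-0.0399, 0.0160, 0.9973, -0.0598)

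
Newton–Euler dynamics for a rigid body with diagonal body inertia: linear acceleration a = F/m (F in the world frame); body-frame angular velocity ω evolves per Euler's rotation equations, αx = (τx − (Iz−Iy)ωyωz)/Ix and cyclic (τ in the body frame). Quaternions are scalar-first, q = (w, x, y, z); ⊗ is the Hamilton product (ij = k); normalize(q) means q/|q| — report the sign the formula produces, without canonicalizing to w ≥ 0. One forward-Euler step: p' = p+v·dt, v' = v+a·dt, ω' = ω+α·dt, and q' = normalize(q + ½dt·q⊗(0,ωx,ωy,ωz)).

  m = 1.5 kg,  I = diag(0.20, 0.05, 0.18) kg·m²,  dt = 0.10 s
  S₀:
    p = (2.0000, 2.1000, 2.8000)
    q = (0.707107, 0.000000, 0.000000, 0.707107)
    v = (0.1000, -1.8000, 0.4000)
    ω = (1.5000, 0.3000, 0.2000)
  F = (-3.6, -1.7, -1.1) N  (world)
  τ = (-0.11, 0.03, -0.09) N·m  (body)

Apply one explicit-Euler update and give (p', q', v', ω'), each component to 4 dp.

(τ − ω×Iω)/I = (-0.5890, 0.4800, -0.1250)
ω + α·dt = (1.4411, 0.3480, 0.1875)
q⊗(0,ω) = (-0.1414214, 0.8485284, 1.2727926, 0.1414214)
updated quaternion q' = (0.6980, 0.0423, 0.0635, 0.7121)
new position p' = (2.0100, 1.9200, 2.8400)
new velocity v' = (-0.1400, -1.9133, 0.3267)

p' = (2.0100, 1.9200, 2.8400)
q' = (0.6980, 0.0423, 0.0635, 0.7121)
v' = (-0.1400, -1.9133, 0.3267)
ω' = (1.4411, 0.3480, 0.1875)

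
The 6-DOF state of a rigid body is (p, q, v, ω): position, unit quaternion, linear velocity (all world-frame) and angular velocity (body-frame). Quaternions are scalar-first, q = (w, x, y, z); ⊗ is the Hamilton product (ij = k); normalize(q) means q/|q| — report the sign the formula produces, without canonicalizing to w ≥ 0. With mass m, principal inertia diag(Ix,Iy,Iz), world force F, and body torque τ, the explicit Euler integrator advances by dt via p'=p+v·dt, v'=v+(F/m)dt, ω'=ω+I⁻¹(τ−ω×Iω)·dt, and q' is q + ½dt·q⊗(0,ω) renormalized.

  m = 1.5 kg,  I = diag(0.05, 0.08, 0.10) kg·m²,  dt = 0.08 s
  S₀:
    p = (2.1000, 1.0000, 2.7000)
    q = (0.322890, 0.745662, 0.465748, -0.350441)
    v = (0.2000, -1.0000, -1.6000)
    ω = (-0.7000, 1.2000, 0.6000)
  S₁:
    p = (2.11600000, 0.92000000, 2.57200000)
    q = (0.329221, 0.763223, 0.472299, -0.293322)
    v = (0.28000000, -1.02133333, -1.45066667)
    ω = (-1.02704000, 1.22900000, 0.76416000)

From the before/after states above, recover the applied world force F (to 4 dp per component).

Δv = v₁−v₀ = (0.08000000, -0.02133333, 0.14933333)
m·(v₁−v₀)/dt = (1.5000, -0.4000, 2.8000)

F = (1.5000, -0.4000, 2.8000)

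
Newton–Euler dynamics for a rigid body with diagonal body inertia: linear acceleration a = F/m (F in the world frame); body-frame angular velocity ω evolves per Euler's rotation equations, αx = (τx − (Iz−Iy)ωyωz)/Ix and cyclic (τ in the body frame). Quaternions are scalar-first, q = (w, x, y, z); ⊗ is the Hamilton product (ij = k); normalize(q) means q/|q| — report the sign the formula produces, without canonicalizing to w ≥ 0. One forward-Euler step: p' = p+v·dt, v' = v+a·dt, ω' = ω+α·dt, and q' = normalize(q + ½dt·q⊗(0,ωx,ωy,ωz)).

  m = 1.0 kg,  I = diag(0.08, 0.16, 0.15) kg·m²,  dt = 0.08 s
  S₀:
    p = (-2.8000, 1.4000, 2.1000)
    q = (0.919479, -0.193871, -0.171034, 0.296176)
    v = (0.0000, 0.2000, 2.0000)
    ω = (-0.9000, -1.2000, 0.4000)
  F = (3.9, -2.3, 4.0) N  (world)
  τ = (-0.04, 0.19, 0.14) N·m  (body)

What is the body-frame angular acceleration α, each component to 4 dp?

α = (-0.5600, 1.0300, 0.3573)

ω×(Iω) gyroscopic = (0.0048, 0.0252, 0.0864)
(τ − ω×Iω)/I = (-0.5600, 1.0300, 0.3573)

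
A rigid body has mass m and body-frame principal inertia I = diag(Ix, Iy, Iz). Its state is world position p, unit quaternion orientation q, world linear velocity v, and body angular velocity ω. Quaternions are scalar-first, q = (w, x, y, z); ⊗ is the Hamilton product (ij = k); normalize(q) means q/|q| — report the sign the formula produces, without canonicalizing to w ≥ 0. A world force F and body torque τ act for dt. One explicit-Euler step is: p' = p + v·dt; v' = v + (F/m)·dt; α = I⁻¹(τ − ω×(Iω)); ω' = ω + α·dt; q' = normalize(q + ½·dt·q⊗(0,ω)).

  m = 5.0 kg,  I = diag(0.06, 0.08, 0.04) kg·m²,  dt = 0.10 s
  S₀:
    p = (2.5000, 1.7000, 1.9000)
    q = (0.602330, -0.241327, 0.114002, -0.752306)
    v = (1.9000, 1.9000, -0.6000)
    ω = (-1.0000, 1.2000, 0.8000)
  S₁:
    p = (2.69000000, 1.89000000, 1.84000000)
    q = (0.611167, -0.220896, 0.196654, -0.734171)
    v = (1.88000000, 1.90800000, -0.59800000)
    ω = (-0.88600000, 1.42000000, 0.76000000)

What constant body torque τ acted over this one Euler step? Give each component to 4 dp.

rate change Δω = (0.11400000, 0.22000000, -0.04000000)
applied torque τ = (0.0300, 0.1600, -0.0400)

τ = (0.0300, 0.1600, -0.0400)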